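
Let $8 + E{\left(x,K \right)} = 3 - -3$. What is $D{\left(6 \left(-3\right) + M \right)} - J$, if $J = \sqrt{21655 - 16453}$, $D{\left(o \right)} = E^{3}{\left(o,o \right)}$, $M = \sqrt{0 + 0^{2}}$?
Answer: $-8 - 51 \sqrt{2} \approx -80.125$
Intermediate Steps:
$E{\left(x,K \right)} = -2$ ($E{\left(x,K \right)} = -8 + \left(3 - -3\right) = -8 + \left(3 + 3\right) = -8 + 6 = -2$)
$M = 0$ ($M = \sqrt{0 + 0} = \sqrt{0} = 0$)
$D{\left(o \right)} = -8$ ($D{\left(o \right)} = \left(-2\right)^{3} = -8$)
$J = 51 \sqrt{2}$ ($J = \sqrt{5202} = 51 \sqrt{2} \approx 72.125$)
$D{\left(6 \left(-3\right) + M \right)} - J = -8 - 51 \sqrt{2}$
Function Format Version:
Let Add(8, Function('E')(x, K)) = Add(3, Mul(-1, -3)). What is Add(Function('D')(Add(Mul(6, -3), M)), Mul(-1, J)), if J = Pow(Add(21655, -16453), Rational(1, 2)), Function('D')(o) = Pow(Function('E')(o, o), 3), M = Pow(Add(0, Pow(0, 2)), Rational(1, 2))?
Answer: Add(-8, Mul(-51, Pow(2, Rational(1, 2)))) ≈ -80.125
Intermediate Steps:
Function('E')(x, K) = -2 (Function('E')(x, K) = Add(-8, Add(3, Mul(-1, -3))) = Add(-8, Add(3, 3)) = Add(-8, 6) = -2)
M = 0 (M = Pow(Add(0, 0), Rational(1, 2)) = Pow(0, Rational(1, 2)) = 0)
Function('D')(o) = -8 (Function('D')(o) = Pow(-2, 3) = -8)
J = Mul(51, Pow(2, Rational(1, 2))) (J = Pow(5202, Rational(1, 2)) = Mul(51, Pow(2, Rational(1, 2))) ≈ 72.125)
Add(Function('D')(Add(Mul(6, -3), M)), Mul(-1, J)) = Add(-8, Mul(-1, Mul(51, Pow(2, Rational(1, 2))))) = Add(-8, Mul(-51, Pow(2, Rational(1, 2))))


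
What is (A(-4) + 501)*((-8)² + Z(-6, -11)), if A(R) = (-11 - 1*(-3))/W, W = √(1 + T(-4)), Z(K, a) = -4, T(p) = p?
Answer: 30060 + 160*I*√3 ≈ 30060.0 + 277.13*I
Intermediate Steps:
W = I*√3 (W = √(1 - 4) = √(-3) = I*√3 ≈ 1.732*I)
A(R) = 8*I*√3/3 (A(R) = (-11 - 1*(-3))/((I*√3)) = (-11 + 3)*(-I*√3/3) = -(-8)*I*√3/3 = 8*I*√3/3)
(A(-4) + 501)*((-8)² + Z(-6, -11)) = (8*I*√3/3 + 501)*((-8)² - 4) = (501 + 8*I*√3/3)*(64 - 4) = (501 + 8*I*√3/3)*60 = 30060 + 160*I*√3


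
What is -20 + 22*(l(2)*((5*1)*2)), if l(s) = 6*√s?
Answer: -20 + 1320*√2 ≈ 1846.8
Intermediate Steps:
-20 + 22*(l(2)*((5*1)*2)) = -20 + 22*((6*√2)*((5*1)*2)) = -20 + 22*((6*√2)*(5*2)) = -20 + 22*((6*√2)*10) = -20 + 22*(60*√2) = -20 + 1320*√2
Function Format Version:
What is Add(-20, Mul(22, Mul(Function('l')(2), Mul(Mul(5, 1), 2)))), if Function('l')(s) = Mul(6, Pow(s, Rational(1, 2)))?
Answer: Add(-20, Mul(1320, Pow(2, Rational(1, 2)))) ≈ 1846.8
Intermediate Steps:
Add(-20, Mul(22, Mul(Function('l')(2), Mul(Mul(5, 1), 2)))) = Add(-20, Mul(22, Mul(Mul(6, Pow(2, Rational(1, 2))), Mul(Mul(5, 1), 2)))) = Add(-20, Mul(22, Mul(Mul(6, Pow(2, Rational(1, 2))), Mul(5, 2)))) = Add(-20, Mul(22, Mul(Mul(6, Pow(2, Rational(1, 2))), 10))) = Add(-20, Mul(22, Mul(60, Pow(2, Rational(1, 2))))) = Add(-20, Mul(1320, Pow(2, Rational(1, 2))))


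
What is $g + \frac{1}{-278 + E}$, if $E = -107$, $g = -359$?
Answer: $- \frac{138216}{385} \approx -359.0$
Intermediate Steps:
$g + \frac{1}{-278 + E} = -359 + \frac{1}{-278 - 107} = -359 + \frac{1}{-385} = -359 - \frac{1}{385} = - \frac{138216}{385}$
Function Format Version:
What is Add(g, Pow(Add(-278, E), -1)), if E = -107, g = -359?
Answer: Rational(-138216, 385) ≈ -359.00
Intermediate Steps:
Add(g, Pow(Add(-278, E), -1)) = Add(-359, Pow(Add(-278, -107), -1)) = Add(-359, Pow(-385, -1)) = Add(-359, Rational(-1, 385)) = Rational(-138216, 385)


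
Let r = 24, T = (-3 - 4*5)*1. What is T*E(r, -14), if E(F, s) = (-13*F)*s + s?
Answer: -100142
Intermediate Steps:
T = -23 (T = (-3 - 20)*1 = -23*1 = -23)
E(F, s) = s - 13*F*s (E(F, s) = -13*F*s + s = s - 13*F*s)
T*E(r, -14) = -(-322)*(1 - 13*24) = -(-322)*(1 - 312) = -(-322)*(-311) = -23*4354 = -100142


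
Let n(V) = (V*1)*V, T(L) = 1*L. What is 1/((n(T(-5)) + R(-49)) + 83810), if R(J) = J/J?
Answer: 1/83836 ≈ 1.1928e-5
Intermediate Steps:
R(J) = 1
T(L) = L
n(V) = V² (n(V) = V*V = V²)
1/((n(T(-5)) + R(-49)) + 83810) = 1/(((-5)² + 1) + 83810) = 1/((25 + 1) + 83810) = 1/(26 + 83810) = 1/83836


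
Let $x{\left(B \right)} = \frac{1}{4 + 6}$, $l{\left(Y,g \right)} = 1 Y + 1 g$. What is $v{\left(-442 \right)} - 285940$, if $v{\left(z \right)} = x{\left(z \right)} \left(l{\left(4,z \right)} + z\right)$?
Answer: $-286028$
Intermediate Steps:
$l{\left(Y,g \right)} = Y + g$
$x{\left(B \right)} = \frac{1}{10}$
$v{\left(z \right)} = \frac{2}{5} + \frac{z}{5}$ ($v{\left(z \right)} = \frac{\left(4 + z\right) + z}{10} = \frac{4 + 2 z}{10} = \frac{2}{5} + \frac{z}{5}$)
$v{\left(-442 \right)} - 285940 = \left(\frac{2}{5} + \frac{1}{5} \left(-442\right)\right) - 285940 = \left(\frac{2}{5} - \frac{442}{5}\right) - 285940 = -88 - 285940 = -286028$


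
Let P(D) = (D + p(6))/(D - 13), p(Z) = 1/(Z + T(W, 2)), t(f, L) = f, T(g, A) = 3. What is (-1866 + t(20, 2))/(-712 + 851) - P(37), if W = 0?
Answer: -222581/15012 ≈ -14.827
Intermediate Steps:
p(Z) = 1/(3 + Z) (p(Z) = 1/(Z + 3) = 1/(3 + Z))
P(D) = (⅑ + D)/(-13 + D) (P(D) = (D + 1/(3 + 6))/(D - 13) = (D + 1/9)/(-13 + D) = (D + ⅑)/(-13 + D) = (⅑ + D)/(-13 + D))
(-1866 + t(20, 2))/(-712 + 851) - P(37) = (-1866 + 20)/(-712 + 851) - (⅑ + 37)/(-13 + 37) = -1846/139 - 334/(24*9) = -1846*1/139 - 334/(24*9) = -1846/139 - 1*167/108 = -1846/139 - 167/108 = -222581/15012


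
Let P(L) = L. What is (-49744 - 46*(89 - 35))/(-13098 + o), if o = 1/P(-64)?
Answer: 3342592/838273 ≈ 3.9875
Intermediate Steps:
o = -1/64 (o = 1/(-64) = -1/64 ≈ -0.015625)
(-49744 - 46*(89 - 35))/(-13098 + o) = (-49744 - 46*(89 - 35))/(-13098 - 1/64) = (-49744 - 46*54)/(-838273/64) = (-49744 - 2484)*(-64/838273) = -52228*(-64/838273) = 3342592/838273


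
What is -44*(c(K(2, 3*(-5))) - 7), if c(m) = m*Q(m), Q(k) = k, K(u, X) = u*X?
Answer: -39292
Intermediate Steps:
K(u, X) = X*u
c(m) = m**2 (c(m) = m*m = m**2)
-44*(c(K(2, 3*(-5))) - 7) = -44*(((3*(-5))*2)**2 - 7) = -44*((-15*2)**2 - 7) = -44*((-30)**2 - 7) = -44*(900 - 7) = -44*893 = -39292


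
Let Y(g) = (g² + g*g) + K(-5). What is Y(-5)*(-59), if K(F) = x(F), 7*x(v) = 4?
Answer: -20886/7 ≈ -2983.7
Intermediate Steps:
x(v) = 4/7 (x(v) = (⅐)*4 = 4/7)
K(F) = 4/7
Y(g) = 4/7 + 2*g² (Y(g) = (g² + g*g) + 4/7 = (g² + g²) + 4/7 = 2*g² + 4/7 = 4/7 + 2*g²)
Y(-5)*(-59) = (4/7 + 2*(-5)²)*(-59) = (4/7 + 2*25)*(-59) = (4/7 + 50)*(-59) = (354/7)*(-59) = -20886/7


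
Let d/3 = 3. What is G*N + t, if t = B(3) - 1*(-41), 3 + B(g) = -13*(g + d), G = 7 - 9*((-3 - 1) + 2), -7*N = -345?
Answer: 7799/7 ≈ 1114.1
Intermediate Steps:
N = 345/7 (N = -⅐*(-345) = 345/7 ≈ 49.286)
G = 25 (G = 7 - 9*(-4 + 2) = 7 - 9*(-2) = 7 + 18 = 25)
d = 9 (d = 3*3 = 9)
B(g) = -120 - 13*g (B(g) = -3 - 13*(g + 9) = -3 - 13*(9 + g) = -3 + (-117 - 13*g) = -120 - 13*g)
t = -118 (t = (-120 - 13*3) - 1*(-41) = (-120 - 39) + 41 = -159 + 41 = -118)
G*N + t = 25*(345/7) - 118 = 8625/7 - 118 = 7799/7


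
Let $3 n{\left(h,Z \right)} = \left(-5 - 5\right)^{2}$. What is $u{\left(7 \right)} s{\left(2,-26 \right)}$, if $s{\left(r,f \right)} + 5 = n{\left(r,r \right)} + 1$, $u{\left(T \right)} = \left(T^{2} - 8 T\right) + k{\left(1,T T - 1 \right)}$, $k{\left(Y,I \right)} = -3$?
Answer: $- \frac{880}{3} \approx -293.33$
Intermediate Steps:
$n{\left(h,Z \right)} = \frac{100}{3}$ ($n{\left(h,Z \right)} = \frac{\left(-5 - 5\right)^{2}}{3} = \frac{\left(-10\right)^{2}}{3} = \frac{1}{3} \cdot 100 = \frac{100}{3}$)
$u{\left(T \right)} = -3 + T^{2} - 8 T$ ($u{\left(T \right)} = \left(T^{2} - 8 T\right) - 3 = -3 + T^{2} - 8 T$)
$s{\left(r,f \right)} = \frac{88}{3}$ ($s{\left(r,f \right)} = -5 + \left(\frac{100}{3} + 1\right) = -5 + \frac{103}{3} = \frac{88}{3}$)
$u{\left(7 \right)} s{\left(2,-26 \right)} = \left(-3 + 7^{2} - 56\right) \frac{88}{3} = \left(-3 + 49 - 56\right) \frac{88}{3} = \left(-10\right) \frac{88}{3} = - \frac{880}{3}$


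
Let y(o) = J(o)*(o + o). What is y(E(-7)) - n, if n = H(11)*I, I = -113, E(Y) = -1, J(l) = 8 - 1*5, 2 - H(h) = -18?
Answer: 2254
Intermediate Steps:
H(h) = 20 (H(h) = 2 - 1*(-18) = 2 + 18 = 20)
J(l) = 3 (J(l) = 8 - 5 = 3)
y(o) = 6*o (y(o) = 3*(o + o) = 3*(2*o) = 6*o)
n = -2260 (n = 20*(-113) = -2260)
y(E(-7)) - n = 6*(-1) - 1*(-2260) = -6 + 2260 = 2254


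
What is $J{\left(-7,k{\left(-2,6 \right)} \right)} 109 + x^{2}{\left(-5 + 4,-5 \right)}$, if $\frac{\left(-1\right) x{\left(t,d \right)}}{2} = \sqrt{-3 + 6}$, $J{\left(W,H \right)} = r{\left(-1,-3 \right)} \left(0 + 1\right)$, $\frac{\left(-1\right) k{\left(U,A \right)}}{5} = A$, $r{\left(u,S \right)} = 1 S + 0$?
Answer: $-315$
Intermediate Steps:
$r{\left(u,S \right)} = S$ ($r{\left(u,S \right)} = S + 0 = S$)
$k{\left(U,A \right)} = - 5 A$
$J{\left(W,H \right)} = -3$ ($J{\left(W,H \right)} = - 3 \left(0 + 1\right) = \left(-3\right) 1 = -3$)
$x{\left(t,d \right)} = - 2 \sqrt{3}$ ($x{\left(t,d \right)} = - 2 \sqrt{-3 + 6} = - 2 \sqrt{3}$)
$J{\left(-7,k{\left(-2,6 \right)} \right)} 109 + x^{2}{\left(-5 + 4,-5 \right)} = \left(-3\right) 109 + \left(- 2 \sqrt{3}\right)^{2} = -327 + 12 = -315$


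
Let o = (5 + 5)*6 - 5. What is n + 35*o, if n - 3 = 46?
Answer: 1974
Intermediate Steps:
n = 49 (n = 3 + 46 = 49)
o = 55 (o = 10*6 - 5 = 60 - 5 = 55)
n + 35*o = 49 + 35*55 = 49 + 1925 = 1974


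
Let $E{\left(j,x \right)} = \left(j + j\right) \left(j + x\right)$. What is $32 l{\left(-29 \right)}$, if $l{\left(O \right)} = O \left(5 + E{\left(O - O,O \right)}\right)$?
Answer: $-4640$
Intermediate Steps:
$E{\left(j,x \right)} = 2 j \left(j + x\right)$
$l{\left(O \right)} = 5 O$ ($l{\left(O \right)} = O \left(5 + 2 \left(O - O\right) \left(\left(O - O\right) + O\right)\right) = O \left(5 + 2 \cdot 0 \left(0 + O\right)\right) = O \left(5 + 2 \cdot 0 O\right) = O \left(5 + 0\right) = O 5 = 5 O$)
$32 l{\left(-29 \right)} = 32 \cdot 5 \left(-29\right) = 32 \left(-145\right) = -4640$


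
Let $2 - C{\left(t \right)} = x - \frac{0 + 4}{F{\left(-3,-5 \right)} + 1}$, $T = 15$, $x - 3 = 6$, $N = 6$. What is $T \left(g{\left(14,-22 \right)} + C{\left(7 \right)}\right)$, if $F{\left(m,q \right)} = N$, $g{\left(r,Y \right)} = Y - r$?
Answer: $- \frac{4455}{7} \approx -636.43$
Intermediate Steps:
$F{\left(m,q \right)} = 6$
$x = 9$ ($x = 3 + 6 = 9$)
$C{\left(t \right)} = - \frac{45}{7}$ ($C{\left(t \right)} = 2 - \left(9 - \frac{0 + 4}{6 + 1}\right) = 2 - \left(9 - \frac{4}{7}\right) = 2 - \frac{59}{7} = - \frac{45}{7}$)
$T \left(g{\left(14,-22 \right)} + C{\left(7 \right)}\right) = 15 \left(\left(-22 - 14\right) - \frac{45}{7}\right) = 15 \left(-36 - \frac{45}{7}\right) = 15 \left(- \frac{297}{7}\right) = - \frac{4455}{7}$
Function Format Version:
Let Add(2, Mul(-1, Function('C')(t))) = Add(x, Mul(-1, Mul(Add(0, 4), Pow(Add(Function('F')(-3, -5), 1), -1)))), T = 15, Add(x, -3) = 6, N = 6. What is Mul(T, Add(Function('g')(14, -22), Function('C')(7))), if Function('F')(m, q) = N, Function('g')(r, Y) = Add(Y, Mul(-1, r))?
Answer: Rational(-4455, 7) ≈ -636.43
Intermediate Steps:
Function('F')(m, q) = 6
x = 9 (x = Add(3, 6) = 9)
Function('C')(t) = Rational(-45, 7) (Function('C')(t) = Add(2, Mul(-1, Add(9, Mul(-1, Mul(Add(0, 4), Pow(Add(6, 1), -1)))))) = Add(2, Mul(-1, Add(9, Mul(-1, Mul(4, Pow(7, -1)))))) = Add(2, Mul(-1, Add(9, Mul(-1, Mul(4, Rational(1, 7)))))) = Add(2, Mul(-1, Add(9, Mul(-1, Rational(4, 7))))) = Add(2, Mul(-1, Add(9, Rational(-4, 7)))) = Add(2, Mul(-1, Rational(59, 7))) = Add(2, Rational(-59, 7)) = Rational(-45, 7))
Mul(T, Add(Function('g')(14, -22), Function('C')(7))) = Mul(15, Add(Add(-22, Mul(-1, 14)), Rational(-45, 7))) = Mul(15, Add(Add(-22, -14), Rational(-45, 7))) = Mul(15, Add(-36, Rational(-45, 7))) = Mul(15, Rational(-297, 7)) = Rational(-4455, 7)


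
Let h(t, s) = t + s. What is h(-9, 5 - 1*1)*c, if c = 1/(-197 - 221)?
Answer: 5/418 ≈ 0.011962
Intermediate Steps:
h(t, s) = s + t
c = -1/418 (c = 1/(-418) = -1/418 ≈ -0.0023923)
h(-9, 5 - 1*1)*c = ((5 - 1*1) - 9)*(-1/418) = ((5 - 1) - 9)*(-1/418) = (4 - 9)*(-1/418) = -5*(-1/418) = 5/418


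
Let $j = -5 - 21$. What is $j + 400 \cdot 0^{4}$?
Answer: $-26$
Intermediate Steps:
$j = -26$ ($j = -5 - 21 = -26$)
$j + 400 \cdot 0^{4} = -26 + 400 \cdot 0^{4} = -26 + 400 \cdot 0 = -26 + 0 = -26$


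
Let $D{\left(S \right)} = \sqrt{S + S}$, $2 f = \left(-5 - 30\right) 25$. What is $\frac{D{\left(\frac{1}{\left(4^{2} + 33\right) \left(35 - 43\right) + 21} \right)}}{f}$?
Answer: $- \frac{2 i \sqrt{742}}{324625} \approx - 0.00016782 i$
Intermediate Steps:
$f = - \frac{875}{2}$ ($f = \frac{\left(-5 - 30\right) 25}{2} = \frac{\left(-35\right) 25}{2} = \frac{1}{2} \left(-875\right) = - \frac{875}{2} \approx -437.5$)
$D{\left(S \right)} = \sqrt{2} \sqrt{S}$ ($D{\left(S \right)} = \sqrt{2 S} = \sqrt{2} \sqrt{S}$)
$\frac{D{\left(\frac{1}{\left(4^{2} + 33\right) \left(35 - 43\right) + 21} \right)}}{f} = \frac{\sqrt{2} \sqrt{\frac{1}{\left(4^{2} + 33\right) \left(35 - 43\right) + 21}}}{- \frac{875}{2}} = \sqrt{2} \sqrt{\frac{1}{\left(16 + 33\right) \left(-8\right) + 21}} \left(- \frac{2}{875}\right) = \sqrt{2} \sqrt{\frac{1}{49 \left(-8\right) + 21}} \left(- \frac{2}{875}\right) = \sqrt{2} \sqrt{\frac{1}{-392 + 21}} \left(- \frac{2}{875}\right) = \sqrt{2} \sqrt{\frac{1}{-371}} \left(- \frac{2}{875}\right) = \sqrt{2} \sqrt{- \frac{1}{371}} \left(- \frac{2}{875}\right) = \sqrt{2} \frac{i \sqrt{371}}{371} \left(- \frac{2}{875}\right) = \frac{i \sqrt{742}}{371} \left(- \frac{2}{875}\right) = - \frac{2 i \sqrt{742}}{324625}$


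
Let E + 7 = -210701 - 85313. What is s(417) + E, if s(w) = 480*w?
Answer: -95861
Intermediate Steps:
E = -296021 (E = -7 + (-210701 - 85313) = -7 - 296014 = -296021)
s(417) + E = 480*417 - 296021 = 200160 - 296021 = -95861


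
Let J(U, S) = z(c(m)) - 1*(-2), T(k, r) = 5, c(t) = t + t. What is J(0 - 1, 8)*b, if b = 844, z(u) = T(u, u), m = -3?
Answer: 5908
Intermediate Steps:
c(t) = 2*t
z(u) = 5
J(U, S) = 7 (J(U, S) = 5 - 1*(-2) = 5 + 2 = 7)
J(0 - 1, 8)*b = 7*844 = 5908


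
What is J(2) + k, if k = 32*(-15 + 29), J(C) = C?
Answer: 450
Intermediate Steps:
k = 448 (k = 32*14 = 448)
J(2) + k = 2 + 448 = 450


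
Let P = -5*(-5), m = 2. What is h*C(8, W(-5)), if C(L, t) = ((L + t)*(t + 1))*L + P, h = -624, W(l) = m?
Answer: -165360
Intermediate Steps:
W(l) = 2
P = 25
C(L, t) = 25 + L*(1 + t)*(L + t) (C(L, t) = ((L + t)*(t + 1))*L + 25 = ((L + t)*(1 + t))*L + 25 = ((1 + t)*(L + t))*L + 25 = L*(1 + t)*(L + t) + 25 = 25 + L*(1 + t)*(L + t))
h*C(8, W(-5)) = -624*(25 + 8² + 8*2 + 8*2² + 2*8²) = -624*(25 + 64 + 16 + 8*4 + 2*64) = -624*(25 + 64 + 16 + 32 + 128) = -624*265 = -165360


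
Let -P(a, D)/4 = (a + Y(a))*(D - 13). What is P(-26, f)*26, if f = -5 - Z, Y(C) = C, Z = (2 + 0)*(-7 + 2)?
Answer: -43264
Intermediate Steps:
Z = -10 (Z = 2*(-5) = -10)
f = 5 (f = -5 - 1*(-10) = -5 + 10 = 5)
P(a, D) = -8*a*(-13 + D) (P(a, D) = -4*(a + a)*(D - 13) = -4*2*a*(-13 + D) = -8*a*(-13 + D))
P(-26, f)*26 = (8*(-26)*(13 - 1*5))*26 = (8*(-26)*(13 - 5))*26 = (8*(-26)*8)*26 = -1664*26 = -43264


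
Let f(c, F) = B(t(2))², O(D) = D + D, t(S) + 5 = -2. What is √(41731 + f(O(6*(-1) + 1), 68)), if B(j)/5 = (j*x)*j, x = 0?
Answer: √41731 ≈ 204.28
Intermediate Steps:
t(S) = -7 (t(S) = -5 - 2 = -7)
B(j) = 0 (B(j) = 5*((j*0)*j) = 5*(0*j) = 5*0 = 0)
O(D) = 2*D
f(c, F) = 0 (f(c, F) = 0² = 0)
√(41731 + f(O(6*(-1) + 1), 68)) = √(41731 + 0) = √41731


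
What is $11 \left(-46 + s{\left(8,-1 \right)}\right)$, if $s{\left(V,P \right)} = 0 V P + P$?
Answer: $-517$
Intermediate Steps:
$s{\left(V,P \right)} = P$ ($s{\left(V,P \right)} = 0 P + P = 0 + P = P$)
$11 \left(-46 + s{\left(8,-1 \right)}\right) = 11 \left(-46 - 1\right) = 11 \left(-47\right) = -517$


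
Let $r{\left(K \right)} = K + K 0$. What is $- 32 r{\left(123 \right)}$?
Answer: $-3936$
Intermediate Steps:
$r{\left(K \right)} = K$ ($r{\left(K \right)} = K + 0 = K$)
$- 32 r{\left(123 \right)} = \left(-32\right) 123 = -3936$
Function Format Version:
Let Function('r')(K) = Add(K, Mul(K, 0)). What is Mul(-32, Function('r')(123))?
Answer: -3936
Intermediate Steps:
Function('r')(K) = K (Function('r')(K) = Add(K, 0) = K)
Mul(-32, Function('r')(123)) = Mul(-32, 123) = -3936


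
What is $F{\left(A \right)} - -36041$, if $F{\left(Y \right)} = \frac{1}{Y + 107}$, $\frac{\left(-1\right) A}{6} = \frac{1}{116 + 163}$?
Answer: $\frac{358572002}{9949} \approx 36041.0$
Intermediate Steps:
$A = - \frac{2}{93}$ ($A = - \frac{6}{116 + 163} = - \frac{6}{279} = \left(-6\right) \frac{1}{279} = - \frac{2}{93} \approx -0.021505$)
$F{\left(Y \right)} = \frac{1}{107 + Y}$
$F{\left(A \right)} - -36041 = \frac{1}{107 - \frac{2}{93}} - -36041 = \frac{1}{\frac{9949}{93}} + 36041 = \frac{93}{9949} + 36041 = \frac{358572002}{9949}$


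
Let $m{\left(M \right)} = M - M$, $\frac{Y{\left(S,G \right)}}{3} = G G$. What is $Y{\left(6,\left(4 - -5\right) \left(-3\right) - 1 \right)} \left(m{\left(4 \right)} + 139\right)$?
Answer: $326928$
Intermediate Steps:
$Y{\left(S,G \right)} = 3 G^{2}$ ($Y{\left(S,G \right)} = 3 G G = 3 G^{2}$)
$m{\left(M \right)} = 0$
$Y{\left(6,\left(4 - -5\right) \left(-3\right) - 1 \right)} \left(m{\left(4 \right)} + 139\right) = 3 \left(\left(4 - -5\right) \left(-3\right) - 1\right)^{2} \left(0 + 139\right) = 3 \left(\left(4 + 5\right) \left(-3\right) - 1\right)^{2} \cdot 139 = 3 \left(9 \left(-3\right) - 1\right)^{2} \cdot 139 = 3 \left(-27 - 1\right)^{2} \cdot 139 = 3 \left(-28\right)^{2} \cdot 139 = 3 \cdot 784 \cdot 139 = 2352 \cdot 139 = 326928$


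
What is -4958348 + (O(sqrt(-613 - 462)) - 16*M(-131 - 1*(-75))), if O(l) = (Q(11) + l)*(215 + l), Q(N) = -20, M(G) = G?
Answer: -4962827 + 975*I*sqrt(43) ≈ -4.9628e+6 + 6393.5*I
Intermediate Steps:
O(l) = (-20 + l)*(215 + l)
-4958348 + (O(sqrt(-613 - 462)) - 16*M(-131 - 1*(-75))) = -4958348 + ((-4300 + (sqrt(-613 - 462))**2 + 195*sqrt(-613 - 462)) - 16*(-131 - 1*(-75))) = -4958348 + ((-4300 + (sqrt(-1075))**2 + 195*sqrt(-1075)) - 16*(-131 + 75)) = -4958348 + ((-4300 + (5*I*sqrt(43))**2 + 195*(5*I*sqrt(43))) - 16*(-56)) = -4958348 + ((-4300 - 1075 + 975*I*sqrt(43)) + 896) = -4958348 + ((-5375 + 975*I*sqrt(43)) + 896) = -4958348 + (-4479 + 975*I*sqrt(43)) = -4962827 + 975*I*sqrt(43)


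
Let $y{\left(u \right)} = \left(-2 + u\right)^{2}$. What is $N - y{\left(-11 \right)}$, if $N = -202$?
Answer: $-371$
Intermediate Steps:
$N - y{\left(-11 \right)} = -202 - \left(-2 - 11\right)^{2} = -202 - \left(-13\right)^{2} = -202 - 169 = -371$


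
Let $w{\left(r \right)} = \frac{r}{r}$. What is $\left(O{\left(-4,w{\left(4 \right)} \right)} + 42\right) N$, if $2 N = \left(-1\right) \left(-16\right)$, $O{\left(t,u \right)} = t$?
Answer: $304$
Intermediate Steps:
$w{\left(r \right)} = 1$
$N = 8$ ($N = \frac{\left(-1\right) \left(-16\right)}{2} = \frac{1}{2} \cdot 16 = 8$)
$\left(O{\left(-4,w{\left(4 \right)} \right)} + 42\right) N = \left(-4 + 42\right) 8 = 38 \cdot 8 = 304$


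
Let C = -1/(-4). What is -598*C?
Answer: -299/2 ≈ -149.50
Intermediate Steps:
C = ¼ (C = -1*(-¼) = ¼ ≈ 0.25000)
-598*C = -598*¼ = -299/2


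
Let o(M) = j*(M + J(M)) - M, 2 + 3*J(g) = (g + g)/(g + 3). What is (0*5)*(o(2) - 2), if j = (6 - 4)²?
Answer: 0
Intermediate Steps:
J(g) = -⅔ + 2*g/(3*(3 + g)) (J(g) = -⅔ + ((g + g)/(g + 3))/3 = -⅔ + ((2*g)/(3 + g))/3 = -⅔ + (2*g/(3 + g))/3 = -⅔ + 2*g/(3*(3 + g)))
j = 4 (j = 2² = 4)
o(M) = -8/(3 + M) + 3*M (o(M) = 4*(M - 2/(3 + M)) - M = (-8/(3 + M) + 4*M) - M = -8/(3 + M) + 3*M)
(0*5)*(o(2) - 2) = (0*5)*((-8 + 3*2*(3 + 2))/(3 + 2) - 2) = 0*((-8 + 3*2*5)/5 - 2) = 0*((-8 + 30)/5 - 2) = 0*((⅕)*22 - 2) = 0*(22/5 - 2) = 0*(12/5) = 0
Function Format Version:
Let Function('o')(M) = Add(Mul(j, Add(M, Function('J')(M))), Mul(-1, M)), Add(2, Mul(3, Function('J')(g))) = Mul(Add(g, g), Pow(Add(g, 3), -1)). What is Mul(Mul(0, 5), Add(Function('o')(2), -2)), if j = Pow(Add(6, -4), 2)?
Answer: 0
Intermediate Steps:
Function('J')(g) = Add(Rational(-2, 3), Mul(Rational(2, 3), g, Pow(Add(3, g), -1))) (Function('J')(g) = Add(Rational(-2, 3), Mul(Rational(1, 3), Mul(Add(g, g), Pow(Add(g, 3), -1)))) = Add(Rational(-2, 3), Mul(Rational(1, 3), Mul(Mul(2, g), Pow(Add(3, g), -1)))) = Add(Rational(-2, 3), Mul(Rational(1, 3), Mul(2, g, Pow(Add(3, g), -1)))) = Add(Rational(-2, 3), Mul(Rational(2, 3), g, Pow(Add(3, g), -1))))
j = 4 (j = Pow(2, 2) = 4)
Function('o')(M) = Add(Mul(-8, Pow(Add(3, M), -1)), Mul(3, M)) (Function('o')(M) = Add(Mul(4, Add(M, Mul(-2, Pow(Add(3, M), -1)))), Mul(-1, M)) = Add(Add(Mul(-8, Pow(Add(3, M), -1)), Mul(4, M)), Mul(-1, M)) = Add(Mul(-8, Pow(Add(3, M), -1)), Mul(3, M)))
Mul(Mul(0, 5), Add(Function('o')(2), -2)) = Mul(Mul(0, 5), Add(Mul(Pow(Add(3, 2), -1), Add(-8, Mul(3, 2, Add(3, 2)))), -2)) = Mul(0, Add(Mul(Pow(5, -1), Add(-8, Mul(3, 2, 5))), -2)) = Mul(0, Add(Mul(Rational(1, 5), Add(-8, 30)), -2)) = Mul(0, Add(Mul(Rational(1, 5), 22), -2)) = Mul(0, Add(Rational(22, 5), -2)) = Mul(0, Rational(12, 5)) = 0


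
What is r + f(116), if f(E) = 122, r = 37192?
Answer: 37314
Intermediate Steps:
r + f(116) = 37192 + 122 = 37314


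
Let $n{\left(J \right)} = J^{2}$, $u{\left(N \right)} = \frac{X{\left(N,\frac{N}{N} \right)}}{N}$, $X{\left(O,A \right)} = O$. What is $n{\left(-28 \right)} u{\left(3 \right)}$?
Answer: $784$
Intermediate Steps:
$u{\left(N \right)} = 1$ ($u{\left(N \right)} = \frac{N}{N} = 1$)
$n{\left(-28 \right)} u{\left(3 \right)} = \left(-28\right)^{2} \cdot 1 = 784 \cdot 1 = 784$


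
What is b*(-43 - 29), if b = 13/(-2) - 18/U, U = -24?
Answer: 414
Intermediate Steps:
b = -23/4 (b = 13/(-2) - 18/(-24) = 13*(-½) - 18*(-1/24) = -13/2 + ¾ = -23/4 ≈ -5.7500)
b*(-43 - 29) = -23*(-43 - 29)/4 = -23/4*(-72) = 414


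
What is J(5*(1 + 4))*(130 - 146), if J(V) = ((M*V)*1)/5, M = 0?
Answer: 0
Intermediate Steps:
J(V) = 0 (J(V) = ((0*V)*1)/5 = (0*1)*(⅕) = 0*(⅕) = 0)
J(5*(1 + 4))*(130 - 146) = 0*(130 - 146) = 0*(-16) = 0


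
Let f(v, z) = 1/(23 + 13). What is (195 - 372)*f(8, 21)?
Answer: -59/12 ≈ -4.9167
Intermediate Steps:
f(v, z) = 1/36
(195 - 372)*f(8, 21) = (195 - 372)*(1/36) = -177*1/36 = -59/12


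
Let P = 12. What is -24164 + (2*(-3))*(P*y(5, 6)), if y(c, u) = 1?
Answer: -24236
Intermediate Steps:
-24164 + (2*(-3))*(P*y(5, 6)) = -24164 + (2*(-3))*(12*1) = -24164 - 6*12 = -24164 - 72 = -24236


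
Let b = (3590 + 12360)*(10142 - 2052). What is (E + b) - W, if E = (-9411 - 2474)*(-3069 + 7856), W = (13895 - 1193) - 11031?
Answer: 72140334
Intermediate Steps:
W = 1671 (W = 12702 - 11031 = 1671)
b = 129035500 (b = 15950*8090 = 129035500)
E = -56893495 (E = -11885*4787 = -56893495)
(E + b) - W = (-56893495 + 129035500) - 1*1671 = 72142005 - 1671 = 72140334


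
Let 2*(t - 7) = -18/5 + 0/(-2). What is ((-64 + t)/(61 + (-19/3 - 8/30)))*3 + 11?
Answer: 1055/136 ≈ 7.7574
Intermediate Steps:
t = 26/5 (t = 7 + (-18/5 + 0/(-2))/2 = 7 + (-18*⅕ + 0*(-½))/2 = 7 + (-18/5 + 0)/2 = 7 + (½)*(-18/5) = 7 - 9/5 = 26/5 ≈ 5.2000)
((-64 + t)/(61 + (-19/3 - 8/30)))*3 + 11 = ((-64 + 26/5)/(61 + (-19/3 - 8/30)))*3 + 11 = -294/(5*(61 + (-19*⅓ - 8*1/30)))*3 + 11 = -294/(5*(61 + (-19/3 - 4/15)))*3 + 11 = -294/(5*(61 - 33/5))*3 + 11 = -294/(5*272/5)*3 + 11 = -294/5*5/272*3 + 11 = -147/136*3 + 11 = -441/136 + 11 = 1055/136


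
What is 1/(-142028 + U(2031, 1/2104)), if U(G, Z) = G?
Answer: -1/139997 ≈ -7.1430e-6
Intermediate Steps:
1/(-142028 + U(2031, 1/2104)) = 1/(-142028 + 2031) = 1/(-139997) = -1/139997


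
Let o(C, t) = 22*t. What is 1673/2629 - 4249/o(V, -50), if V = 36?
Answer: 4949/1100 ≈ 4.4991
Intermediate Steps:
1673/2629 - 4249/o(V, -50) = 1673/2629 - 4249/(22*(-50)) = 1673*(1/2629) - 4249/(-1100) = 7/11 - 4249*(-1/1100) = 7/11 + 4249/1100 = 4949/1100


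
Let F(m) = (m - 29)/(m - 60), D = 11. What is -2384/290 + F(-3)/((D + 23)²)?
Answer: -21701584/2640015 ≈ -8.2202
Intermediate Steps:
F(m) = (-29 + m)/(-60 + m)
-2384/290 + F(-3)/((D + 23)²) = -2384/290 + ((-29 - 3)/(-60 - 3))/((11 + 23)²) = -2384*1/290 + (-32/(-63))/(34²) = -1192/145 - 1/63*(-32)/1156 = -1192/145 + (32/63)*(1/1156) = -1192/145 + 8/18207 = -21701584/2640015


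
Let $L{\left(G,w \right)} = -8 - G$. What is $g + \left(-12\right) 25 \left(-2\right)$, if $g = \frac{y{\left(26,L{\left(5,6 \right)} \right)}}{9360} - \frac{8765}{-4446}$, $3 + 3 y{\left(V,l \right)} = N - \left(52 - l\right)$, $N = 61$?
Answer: $\frac{321163667}{533520} \approx 601.97$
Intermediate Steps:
$y{\left(V,l \right)} = 2 + \frac{l}{3}$ ($y{\left(V,l \right)} = -1 + \frac{61 - \left(52 - l\right)}{3} = -1 + \frac{61 + \left(-52 + l\right)}{3} = -1 + \frac{9 + l}{3} = -1 + \left(3 + \frac{l}{3}\right) = 2 + \frac{l}{3}$)
$g = \frac{1051667}{533520}$ ($g = \frac{2 + \frac{-8 - 5}{3}}{9360} - \frac{8765}{-4446} = \left(2 + \frac{-8 - 5}{3}\right) \frac{1}{9360} - - \frac{8765}{4446} = \left(2 + \frac{1}{3} \left(-13\right)\right) \frac{1}{9360} + \frac{8765}{4446} = \left(2 - \frac{13}{3}\right) \frac{1}{9360} + \frac{8765}{4446} = \left(- \frac{7}{3}\right) \frac{1}{9360} + \frac{8765}{4446} = - \frac{7}{28080} + \frac{8765}{4446} = \frac{1051667}{533520} \approx 1.9712$)
$g + \left(-12\right) 25 \left(-2\right) = \frac{1051667}{533520} + \left(-12\right) 25 \left(-2\right) = \frac{1051667}{533520} - -600 = \frac{1051667}{533520} + 600 = \frac{321163667}{533520}$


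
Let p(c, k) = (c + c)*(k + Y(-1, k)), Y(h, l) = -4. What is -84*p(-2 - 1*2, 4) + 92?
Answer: 92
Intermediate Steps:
p(c, k) = 2*c*(-4 + k) (p(c, k) = (c + c)*(k - 4) = (2*c)*(-4 + k) = 2*c*(-4 + k))
-84*p(-2 - 1*2, 4) + 92 = -168*(-2 - 1*2)*(-4 + 4) + 92 = -168*(-2 - 2)*0 + 92 = -168*(-4)*0 + 92 = -84*0 + 92 = 0 + 92 = 92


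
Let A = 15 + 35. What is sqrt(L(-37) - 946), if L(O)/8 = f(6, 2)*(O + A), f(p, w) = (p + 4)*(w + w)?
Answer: sqrt(3214) ≈ 56.692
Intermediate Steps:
f(p, w) = 2*w*(4 + p) (f(p, w) = (4 + p)*(2*w) = 2*w*(4 + p))
A = 50
L(O) = 16000 + 320*O (L(O) = 8*((2*2*(4 + 6))*(O + 50)) = 8*((2*2*10)*(50 + O)) = 8*(40*(50 + O)) = 8*(2000 + 40*O) = 16000 + 320*O)
sqrt(L(-37) - 946) = sqrt((16000 + 320*(-37)) - 946) = sqrt((16000 - 11840) - 946) = sqrt(4160 - 946) = sqrt(3214)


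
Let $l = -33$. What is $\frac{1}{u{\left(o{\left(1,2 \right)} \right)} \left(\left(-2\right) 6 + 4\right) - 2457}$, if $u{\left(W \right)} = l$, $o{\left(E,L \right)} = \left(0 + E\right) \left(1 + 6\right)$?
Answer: $- \frac{1}{2193} \approx -0.000456$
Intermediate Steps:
$o{\left(E,L \right)} = 7 E$ ($o{\left(E,L \right)} = E 7 = 7 E$)
$u{\left(W \right)} = -33$
$\frac{1}{u{\left(o{\left(1,2 \right)} \right)} \left(\left(-2\right) 6 + 4\right) - 2457} = \frac{1}{- 33 \left(\left(-2\right) 6 + 4\right) - 2457} = \frac{1}{- 33 \left(-12 + 4\right) - 2457} = \frac{1}{\left(-33\right) \left(-8\right) - 2457} = \frac{1}{264 - 2457} = \frac{1}{-2193} = - \frac{1}{2193}$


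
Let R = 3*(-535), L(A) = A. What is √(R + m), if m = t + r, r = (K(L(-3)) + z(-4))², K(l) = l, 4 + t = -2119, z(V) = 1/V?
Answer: I*√59479/4 ≈ 60.971*I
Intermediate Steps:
t = -2123 (t = -4 - 2119 = -2123)
R = -1605
r = 169/16 (r = (-3 + 1/(-4))² = (-3 - ¼)² = (-13/4)² = 169/16 ≈ 10.563)
m = -33799/16 (m = -2123 + 169/16 = -33799/16 ≈ -2112.4)
√(R + m) = √(-1605 - 33799/16) = √(-59479/16) = I*√59479/4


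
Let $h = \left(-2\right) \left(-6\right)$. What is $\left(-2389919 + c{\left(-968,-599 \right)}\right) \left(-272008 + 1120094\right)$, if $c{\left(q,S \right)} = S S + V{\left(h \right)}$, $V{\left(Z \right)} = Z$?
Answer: $-1722552563116$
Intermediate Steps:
$h = 12$
$c{\left(q,S \right)} = 12 + S^{2}$ ($c{\left(q,S \right)} = S S + 12 = S^{2} + 12 = 12 + S^{2}$)
$\left(-2389919 + c{\left(-968,-599 \right)}\right) \left(-272008 + 1120094\right) = \left(-2389919 + \left(12 + \left(-599\right)^{2}\right)\right) \left(-272008 + 1120094\right) = \left(-2389919 + \left(12 + 358801\right)\right) 848086 = \left(-2389919 + 358813\right) 848086 = \left(-2031106\right) 848086 = -1722552563116$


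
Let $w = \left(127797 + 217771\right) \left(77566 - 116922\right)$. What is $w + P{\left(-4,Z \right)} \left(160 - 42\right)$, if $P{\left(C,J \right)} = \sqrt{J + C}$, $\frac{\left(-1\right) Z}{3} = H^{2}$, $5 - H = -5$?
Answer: $-13600174208 + 472 i \sqrt{19} \approx -1.36 \cdot 10^{10} + 2057.4 i$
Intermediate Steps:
$H = 10$ ($H = 5 - -5 = 5 + 5 = 10$)
$Z = -300$ ($Z = - 3 \cdot 10^{2} = \left(-3\right) 100 = -300$)
$P{\left(C,J \right)} = \sqrt{C + J}$
$w = -13600174208$ ($w = 345568 \left(-39356\right) = -13600174208$)
$w + P{\left(-4,Z \right)} \left(160 - 42\right) = -13600174208 + \sqrt{-4 - 300} \left(160 - 42\right) = -13600174208 + \sqrt{-304} \left(160 - 42\right) = -13600174208 + 4 i \sqrt{19} \cdot 118 = -13600174208 + 472 i \sqrt{19}$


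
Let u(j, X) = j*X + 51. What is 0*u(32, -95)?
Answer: 0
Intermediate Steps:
u(j, X) = 51 + X*j (u(j, X) = X*j + 51 = 51 + X*j)
0*u(32, -95) = 0*(51 - 95*32) = 0*(51 - 3040) = 0*(-2989) = 0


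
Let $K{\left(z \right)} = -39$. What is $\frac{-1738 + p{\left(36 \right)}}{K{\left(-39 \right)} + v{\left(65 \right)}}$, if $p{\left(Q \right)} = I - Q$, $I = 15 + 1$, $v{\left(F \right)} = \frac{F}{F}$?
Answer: $\frac{879}{19} \approx 46.263$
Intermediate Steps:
$v{\left(F \right)} = 1$
$I = 16$
$p{\left(Q \right)} = 16 - Q$
$\frac{-1738 + p{\left(36 \right)}}{K{\left(-39 \right)} + v{\left(65 \right)}} = \frac{-1738 + \left(16 - 36\right)}{-39 + 1} = \frac{-1738 + \left(16 - 36\right)}{-38} = \left(-1738 - 20\right) \left(- \frac{1}{38}\right) = \left(-1758\right) \left(- \frac{1}{38}\right) = \frac{879}{19}$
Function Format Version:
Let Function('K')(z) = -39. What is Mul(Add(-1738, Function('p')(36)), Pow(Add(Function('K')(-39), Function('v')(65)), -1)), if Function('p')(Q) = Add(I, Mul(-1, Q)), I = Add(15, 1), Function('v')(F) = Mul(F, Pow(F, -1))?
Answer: Rational(879, 19) ≈ 46.263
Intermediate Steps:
Function('v')(F) = 1
I = 16
Function('p')(Q) = Add(16, Mul(-1, Q))
Mul(Add(-1738, Function('p')(36)), Pow(Add(Function('K')(-39), Function('v')(65)), -1)) = Mul(Add(-1738, Add(16, Mul(-1, 36))), Pow(Add(-39, 1), -1)) = Mul(Add(-1738, Add(16, -36)), Pow(-38, -1)) = Mul(Add(-1738, -20), Rational(-1, 38)) = Mul(-1758, Rational(-1, 38)) = Rational(879, 19)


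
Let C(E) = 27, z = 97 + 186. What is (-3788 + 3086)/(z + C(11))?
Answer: -351/155 ≈ -2.2645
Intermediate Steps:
z = 283
(-3788 + 3086)/(z + C(11)) = (-3788 + 3086)/(283 + 27) = -702/310 = -702*1/310 = -351/155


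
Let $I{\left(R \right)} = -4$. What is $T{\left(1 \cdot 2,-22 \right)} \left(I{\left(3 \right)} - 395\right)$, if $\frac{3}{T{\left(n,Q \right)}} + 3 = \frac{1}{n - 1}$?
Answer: $\frac{1197}{2} \approx 598.5$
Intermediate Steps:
$T{\left(n,Q \right)} = \frac{3}{-3 + \frac{1}{-1 + n}}$ ($T{\left(n,Q \right)} = \frac{3}{-3 + \frac{1}{n - 1}} = \frac{3}{-3 + \frac{1}{-1 + n}}$)
$T{\left(1 \cdot 2,-22 \right)} \left(I{\left(3 \right)} - 395\right) = \frac{3 \left(1 - 1 \cdot 2\right)}{-4 + 3 \cdot 1 \cdot 2} \left(-4 - 395\right) = \frac{3 \left(1 - 2\right)}{-4 + 3 \cdot 2} \left(-399\right) = \frac{3 \left(1 - 2\right)}{-4 + 6} \left(-399\right) = 3 \cdot \frac{1}{2} \left(-1\right) \left(-399\right) = \left(- \frac{3}{2}\right) \left(-399\right) = \frac{1197}{2}$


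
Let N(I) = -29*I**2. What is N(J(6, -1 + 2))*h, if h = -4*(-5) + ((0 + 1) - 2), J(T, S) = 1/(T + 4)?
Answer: -551/100 ≈ -5.5100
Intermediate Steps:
J(T, S) = 1/(4 + T)
h = 19 (h = 20 + (1 - 2) = 20 - 1 = 19)
N(J(6, -1 + 2))*h = -29/(4 + 6)**2*19 = -29*(1/10)**2*19 = -29*1/100*19 = -29/100*19 = -551/100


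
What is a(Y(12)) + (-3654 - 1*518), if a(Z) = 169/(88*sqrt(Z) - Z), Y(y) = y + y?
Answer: -32207671/7720 + 1859*sqrt(6)/11580 ≈ -4171.6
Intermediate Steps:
Y(y) = 2*y
a(Z) = 169/(-Z + 88*sqrt(Z))
a(Y(12)) + (-3654 - 1*518) = 169/(-2*12 + 88*sqrt(2*12)) + (-3654 - 1*518) = 169/(-1*24 + 88*sqrt(24)) + (-3654 - 518) = 169/(-24 + 88*(2*sqrt(6))) - 4172 = 169/(-24 + 176*sqrt(6)) - 4172 = -4172 + 169/(-24 + 176*sqrt(6))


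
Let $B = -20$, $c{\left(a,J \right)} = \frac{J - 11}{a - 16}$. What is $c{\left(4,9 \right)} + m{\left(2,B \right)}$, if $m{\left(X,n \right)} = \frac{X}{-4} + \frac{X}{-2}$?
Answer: $- \frac{4}{3} \approx -1.3333$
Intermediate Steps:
$c{\left(a,J \right)} = \frac{-11 + J}{-16 + a}$
$m{\left(X,n \right)} = - \frac{3 X}{4}$ ($m{\left(X,n \right)} = X \left(- \frac{1}{4}\right) + X \left(- \frac{1}{2}\right) = - \frac{X}{4} - \frac{X}{2} = - \frac{3 X}{4}$)
$c{\left(4,9 \right)} + m{\left(2,B \right)} = \frac{-11 + 9}{-16 + 4} - \frac{3}{2} = \frac{1}{-12} \left(-2\right) - \frac{3}{2} = \left(- \frac{1}{12}\right) \left(-2\right) - \frac{3}{2} = \frac{1}{6} - \frac{3}{2} = - \frac{4}{3}$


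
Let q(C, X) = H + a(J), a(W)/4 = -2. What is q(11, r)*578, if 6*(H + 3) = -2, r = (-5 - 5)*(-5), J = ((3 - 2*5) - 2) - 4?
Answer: -19652/3 ≈ -6550.7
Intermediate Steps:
J = -13 (J = ((3 - 10) - 2) - 4 = (-7 - 2) - 4 = -9 - 4 = -13)
r = 50 (r = -10*(-5) = 50)
a(W) = -8 (a(W) = 4*(-2) = -8)
H = -10/3 (H = -3 + (⅙)*(-2) = -3 - ⅓ = -10/3 ≈ -3.3333)
q(C, X) = -34/3 (q(C, X) = -10/3 - 8 = -34/3)
q(11, r)*578 = -34/3*578 = -19652/3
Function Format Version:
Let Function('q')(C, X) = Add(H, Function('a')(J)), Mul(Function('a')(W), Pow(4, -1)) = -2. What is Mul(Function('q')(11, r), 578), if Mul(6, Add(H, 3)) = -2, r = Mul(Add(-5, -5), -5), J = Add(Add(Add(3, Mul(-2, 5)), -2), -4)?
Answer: Rational(-19652, 3) ≈ -6550.7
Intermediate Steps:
J = -13 (J = Add(Add(Add(3, -10), -2), -4) = Add(Add(-7, -2), -4) = Add(-9, -4) = -13)
r = 50 (r = Mul(-10, -5) = 50)
Function('a')(W) = -8 (Function('a')(W) = Mul(4, -2) = -8)
H = Rational(-10, 3) (H = Add(-3, Mul(Rational(1, 6), -2)) = Add(-3, Rational(-1, 3)) = Rational(-10, 3) ≈ -3.3333)
Function('q')(C, X) = Rational(-34, 3) (Function('q')(C, X) = Add(Rational(-10, 3), -8) = Rational(-34, 3))
Mul(Function('q')(11, r), 578) = Mul(Rational(-34, 3), 578) = Rational(-19652, 3)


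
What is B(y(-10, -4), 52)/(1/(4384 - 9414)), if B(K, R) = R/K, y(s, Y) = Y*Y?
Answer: -32695/2 ≈ -16348.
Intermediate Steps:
y(s, Y) = Y²
B(y(-10, -4), 52)/(1/(4384 - 9414)) = (52/((-4)²))/(1/(4384 - 9414)) = (52/16)/(1/(-5030)) = (52*(1/16))/(-1/5030) = (13/4)*(-5030) = -32695/2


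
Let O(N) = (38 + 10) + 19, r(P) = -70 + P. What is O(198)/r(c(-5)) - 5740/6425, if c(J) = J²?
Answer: -27551/11565 ≈ -2.3823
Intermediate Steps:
O(N) = 67 (O(N) = 48 + 19 = 67)
O(198)/r(c(-5)) - 5740/6425 = 67/(-70 + (-5)²) - 5740/6425 = 67/(-70 + 25) - 5740*1/6425 = 67/(-45) - 1148/1285 = 67*(-1/45) - 1148/1285 = -67/45 - 1148/1285 = -27551/11565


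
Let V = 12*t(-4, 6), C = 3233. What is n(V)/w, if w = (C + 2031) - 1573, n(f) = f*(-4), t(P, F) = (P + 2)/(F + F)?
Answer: 8/3691 ≈ 0.0021674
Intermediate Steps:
t(P, F) = (2 + P)/(2*F) (t(P, F) = (2 + P)/((2*F)) = (2 + P)*(1/(2*F)) = (2 + P)/(2*F))
V = -2 (V = 12*((½)*(2 - 4)/6) = 12*((½)*(⅙)*(-2)) = 12*(-⅙) = -2)
n(f) = -4*f
w = 3691 (w = (3233 + 2031) - 1573 = 5264 - 1573 = 3691)
n(V)/w = -4*(-2)/3691 = 8*(1/3691) = 8/3691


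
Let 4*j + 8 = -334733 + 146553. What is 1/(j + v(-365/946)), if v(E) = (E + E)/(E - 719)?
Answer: -680539/32017317603 ≈ -2.1255e-5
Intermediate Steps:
v(E) = 2*E/(-719 + E) (v(E) = (2*E)/(-719 + E) = 2*E/(-719 + E))
j = -47047 (j = -2 + (-334733 + 146553)/4 = -2 + (1/4)*(-188180) = -2 - 47045 = -47047)
1/(j + v(-365/946)) = 1/(-47047 + 2*(-365/946)/(-719 - 365/946)) = 1/(-47047 + 2*(-365/946)/(-680539/946)) = 1/(-47047 + 2*(-365/946)*(-946/680539)) = 1/(-47047 + 730/680539) = 1/(-32017317603/680539) = -680539/32017317603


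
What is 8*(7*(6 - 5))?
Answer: 56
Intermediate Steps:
8*(7*(6 - 5)) = 8*(7*1) = 8*7 = 56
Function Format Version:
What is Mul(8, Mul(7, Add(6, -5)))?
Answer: 56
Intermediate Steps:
Mul(8, Mul(7, Add(6, -5))) = Mul(8, Mul(7, 1)) = Mul(8, 7) = 56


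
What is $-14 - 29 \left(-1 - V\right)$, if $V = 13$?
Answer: $392$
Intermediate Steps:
$-14 - 29 \left(-1 - V\right) = -14 - 29 \left(-1 - 13\right) = -14 - -406 = -14 + 406 = 392$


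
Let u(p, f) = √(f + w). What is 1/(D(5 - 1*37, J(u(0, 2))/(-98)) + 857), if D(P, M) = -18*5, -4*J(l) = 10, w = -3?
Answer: 1/767 ≈ 0.0013038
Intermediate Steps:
u(p, f) = √(-3 + f) (u(p, f) = √(f - 3) = √(-3 + f))
J(l) = -5/2 (J(l) = -¼*10 = -5/2)
D(P, M) = -90
1/(D(5 - 1*37, J(u(0, 2))/(-98)) + 857) = 1/(-90 + 857) = 1/767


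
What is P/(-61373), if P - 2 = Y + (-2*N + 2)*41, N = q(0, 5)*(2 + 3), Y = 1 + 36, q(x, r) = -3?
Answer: -1351/61373 ≈ -0.022013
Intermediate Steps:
Y = 37
N = -15 (N = -3*(2 + 3) = -3*5 = -15)
P = 1351 (P = 2 + (37 + (-2*(-15) + 2)*41) = 2 + (37 + (30 + 2)*41) = 2 + (37 + 32*41) = 2 + (37 + 1312) = 2 + 1349 = 1351)
P/(-61373) = 1351/(-61373) = 1351*(-1/61373) = -1351/61373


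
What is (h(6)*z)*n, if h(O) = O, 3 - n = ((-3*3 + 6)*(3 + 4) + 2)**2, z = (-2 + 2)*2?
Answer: 0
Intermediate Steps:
z = 0 (z = 0*2 = 0)
n = -358 (n = 3 - ((-3*3 + 6)*(3 + 4) + 2)**2 = 3 - ((-9 + 6)*7 + 2)**2 = 3 - (-3*7 + 2)**2 = 3 - (-21 + 2)**2 = 3 - 1*(-19)**2 = 3 - 1*361 = 3 - 361 = -358)
(h(6)*z)*n = (6*0)*(-358) = 0*(-358) = 0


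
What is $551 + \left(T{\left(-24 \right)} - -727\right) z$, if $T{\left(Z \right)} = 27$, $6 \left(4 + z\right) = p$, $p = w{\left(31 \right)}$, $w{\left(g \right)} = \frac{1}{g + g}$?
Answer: $- \frac{458113}{186} \approx -2463.0$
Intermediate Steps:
$w{\left(g \right)} = \frac{1}{2 g}$
$p = \frac{1}{62}$ ($p = \frac{1}{2 \cdot 31} = \frac{1}{2} \cdot \frac{1}{31} = \frac{1}{62} \approx 0.016129$)
$z = - \frac{1487}{372}$ ($z = -4 + \frac{1}{6} \cdot \frac{1}{62} = -4 + \frac{1}{372} = - \frac{1487}{372} \approx -3.9973$)
$551 + \left(T{\left(-24 \right)} - -727\right) z = 551 + \left(27 - -727\right) \left(- \frac{1487}{372}\right) = 551 + \left(27 + 727\right) \left(- \frac{1487}{372}\right) = 551 + 754 \left(- \frac{1487}{372}\right) = 551 - \frac{560599}{186} = - \frac{458113}{186}$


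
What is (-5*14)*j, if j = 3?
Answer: -210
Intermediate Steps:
(-5*14)*j = -5*14*3 = -70*3 = -210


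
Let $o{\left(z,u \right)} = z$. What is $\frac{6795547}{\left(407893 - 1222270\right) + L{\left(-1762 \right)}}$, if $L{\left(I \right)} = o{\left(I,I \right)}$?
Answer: $- \frac{6795547}{816139} \approx -8.3265$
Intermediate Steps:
$L{\left(I \right)} = I$
$\frac{6795547}{\left(407893 - 1222270\right) + L{\left(-1762 \right)}} = \frac{6795547}{\left(407893 - 1222270\right) - 1762} = \frac{6795547}{-814377 - 1762} = \frac{6795547}{-816139} = 6795547 \left(- \frac{1}{816139}\right) = - \frac{6795547}{816139}$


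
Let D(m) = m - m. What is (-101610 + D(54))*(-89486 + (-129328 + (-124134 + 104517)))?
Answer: 24226973910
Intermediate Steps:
D(m) = 0
(-101610 + D(54))*(-89486 + (-129328 + (-124134 + 104517))) = (-101610 + 0)*(-89486 + (-129328 + (-124134 + 104517))) = -101610*(-89486 + (-129328 - 19617)) = -101610*(-89486 - 148945) = -101610*(-238431) = 24226973910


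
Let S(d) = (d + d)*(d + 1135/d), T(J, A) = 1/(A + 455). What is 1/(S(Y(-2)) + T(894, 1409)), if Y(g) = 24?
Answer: 1864/6378609 ≈ 0.00029223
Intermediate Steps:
T(J, A) = 1/(455 + A)
S(d) = 2*d*(d + 1135/d) (S(d) = (2*d)*(d + 1135/d) = 2*d*(d + 1135/d))
1/(S(Y(-2)) + T(894, 1409)) = 1/((2270 + 2*24**2) + 1/(455 + 1409)) = 1/((2270 + 2*576) + 1/1864) = 1/((2270 + 1152) + 1/1864) = 1/(3422 + 1/1864) = 1/(6378609/1864) = 1864/6378609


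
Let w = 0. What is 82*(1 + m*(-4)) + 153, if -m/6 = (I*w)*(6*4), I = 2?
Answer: 235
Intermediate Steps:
m = 0 (m = -6*2*0*6*4 = -0*24 = -6*0 = 0)
82*(1 + m*(-4)) + 153 = 82*(1 + 0*(-4)) + 153 = 82*(1 + 0) + 153 = 82*1 + 153 = 82 + 153 = 235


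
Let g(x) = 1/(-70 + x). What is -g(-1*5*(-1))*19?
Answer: 19/65 ≈ 0.29231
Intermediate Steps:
-g(-1*5*(-1))*19 = -19/(-70 - 1*5*(-1)) = -19/(-70 - 5*(-1)) = -19/(-70 + 5) = -19/(-65) = -(-1)*19/65 = -1*(-19/65) = 19/65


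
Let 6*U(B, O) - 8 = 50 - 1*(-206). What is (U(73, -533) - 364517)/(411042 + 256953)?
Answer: -121491/222665 ≈ -0.54562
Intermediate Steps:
U(B, O) = 44 (U(B, O) = 4/3 + (50 - 1*(-206))/6 = 4/3 + (50 + 206)/6 = 4/3 + (1/6)*256 = 4/3 + 128/3 = 44)
(U(73, -533) - 364517)/(411042 + 256953) = (44 - 364517)/(411042 + 256953) = -364473/667995 = -364473*1/667995 = -121491/222665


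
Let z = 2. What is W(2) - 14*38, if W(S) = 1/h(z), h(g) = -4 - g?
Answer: -3193/6 ≈ -532.17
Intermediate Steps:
W(S) = -⅙ (W(S) = 1/(-4 - 1*2) = 1/(-4 - 2) = 1/(-6) = -⅙)
W(2) - 14*38 = -⅙ - 14*38 = -⅙ - 532 = -3193/6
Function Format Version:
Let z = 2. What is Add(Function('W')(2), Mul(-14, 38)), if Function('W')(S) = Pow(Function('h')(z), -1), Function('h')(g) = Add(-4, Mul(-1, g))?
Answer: Rational(-3193, 6) ≈ -532.17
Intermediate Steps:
Function('W')(S) = Rational(-1, 6) (Function('W')(S) = Pow(Add(-4, Mul(-1, 2)), -1) = Pow(Add(-4, -2), -1) = Pow(-6, -1) = Rational(-1, 6))
Add(Function('W')(2), Mul(-14, 38)) = Add(Rational(-1, 6), Mul(-14, 38)) = Add(Rational(-1, 6), -532) = Rational(-3193, 6)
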